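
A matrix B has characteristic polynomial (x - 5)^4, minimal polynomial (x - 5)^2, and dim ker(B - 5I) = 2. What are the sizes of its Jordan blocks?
λ = 5: algebraic multiplicity 4 (exponent in χ_B), largest block size 2 (exponent in m_B), 2 blocks (geometric multiplicity). These force block sizes [2, 2].

Jordan blocks: (5, 2), (5, 2)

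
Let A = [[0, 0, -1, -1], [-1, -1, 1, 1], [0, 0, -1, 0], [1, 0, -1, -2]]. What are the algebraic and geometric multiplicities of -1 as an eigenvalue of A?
The characteristic polynomial is (x + 1)^4, so the factor x + 1 appears with exponent 4: the algebraic multiplicity is 4.

rank(A + I) = 1, so the eigenspace has dimension 4 - 1 = 3: the geometric multiplicity is 3.

Since 3 < 4, A is not diagonalizable.

algebraic multiplicity 4, geometric multiplicity 3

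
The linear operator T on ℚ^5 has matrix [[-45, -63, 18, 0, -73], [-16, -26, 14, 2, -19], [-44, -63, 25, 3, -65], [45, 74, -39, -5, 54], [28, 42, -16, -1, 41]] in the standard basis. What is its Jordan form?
The characteristic polynomial is det(xI - A) = x^3(x + 5)^2, so the eigenvalues are -5 (algebraic multiplicity 2), 0 (algebraic multiplicity 3).

For λ = -5: rank(A + 5I) = 3. The eigenspace has dimension 5 - 3 = 2, so there are 2 Jordan blocks; the rank sequence gives block sizes [1, 1].

For λ = 0: rank(A) = 4, rank(A^2) = 3, rank(A^3) = 2. The eigenspace has dimension 5 - 4 = 1, so there is 1 Jordan block; the rank sequence gives block sizes [3].

Assembling the blocks gives the Jordan form J above.

J = [[-5, 0, 0, 0, 0], [0, -5, 0, 0, 0], [0, 0, 0, 1, 0], [0, 0, 0, 0, 1], [0, 0, 0, 0, 0]]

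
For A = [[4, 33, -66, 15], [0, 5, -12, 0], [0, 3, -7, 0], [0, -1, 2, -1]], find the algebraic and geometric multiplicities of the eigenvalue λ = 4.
algebraic multiplicity 1, geometric multiplicity 1

The characteristic polynomial is (x - 4)(x + 1)^3, so the factor x - 4 appears with exponent 1: the algebraic multiplicity is 1.

rank(A - 4I) = 3, so the eigenspace has dimension 4 - 3 = 1: the geometric multiplicity is 1.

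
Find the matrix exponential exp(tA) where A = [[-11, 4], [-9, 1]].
A has Jordan form J = [[-5, 1], [0, -5]] with A = PJP^{-1}, so e^{tA} = P e^{tJ} P^{-1}.

For a Jordan block J_k(λ), e^{tJ_k(λ)} = e^{λt} · (I + tN + t^2 N^2/2! + ... + t^{k-1} N^{k-1}/(k-1)!) where N is the nilpotent superdiagonal part.

Assembling the blocks and conjugating back gives the entries of e^{tA} as shown above.

e^{tA} = [[(1 - 6*t)*e^{-5*t}, 4*t*e^{-5*t}], [-9*t*e^{-5*t}, (6*t + 1)*e^{-5*t}]]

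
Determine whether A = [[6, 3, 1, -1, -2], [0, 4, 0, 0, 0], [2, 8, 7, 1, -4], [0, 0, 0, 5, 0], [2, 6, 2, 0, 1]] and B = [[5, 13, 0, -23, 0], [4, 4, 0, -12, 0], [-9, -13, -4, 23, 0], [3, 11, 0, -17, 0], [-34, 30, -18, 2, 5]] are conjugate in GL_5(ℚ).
No.

trace(A) = 23 but trace(B) = -7. The trace is a similarity invariant, so A and B are not similar.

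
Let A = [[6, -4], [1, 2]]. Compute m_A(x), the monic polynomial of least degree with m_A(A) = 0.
m_A(x) = (x - 4)^2

The characteristic polynomial factors as (x - 4)^2. The minimal polynomial is ∏(x - λ)^{k_λ} where k_λ is the size of the largest Jordan block at λ.

For λ = 4: rank(A - 4I) = 1, and the largest Jordan block has size 2 (the smallest k with rank((A - 4I)^k) = rank((A - 4I)^(k+1))).

So m_A(x) = (x - 4)^2.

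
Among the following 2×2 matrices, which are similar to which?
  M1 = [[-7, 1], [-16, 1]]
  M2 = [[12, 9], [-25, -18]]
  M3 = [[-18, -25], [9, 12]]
1 class: {M1, M2, M3}

Characteristic polynomials: χ_{M1} = (x + 3)^2, χ_{M2} = (x + 3)^2, χ_{M3} = (x + 3)^2.

{M1, M2, M3}: invariant factors (x + 3)^2.

Matrices are similar if and only if their invariant-factor lists agree; the partition into similarity classes is {M1, M2, M3}.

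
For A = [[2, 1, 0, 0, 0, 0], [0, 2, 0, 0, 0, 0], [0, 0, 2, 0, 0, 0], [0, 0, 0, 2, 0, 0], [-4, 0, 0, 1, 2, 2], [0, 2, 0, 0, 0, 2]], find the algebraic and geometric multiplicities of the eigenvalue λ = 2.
The characteristic polynomial is (x - 2)^6, so the factor x - 2 appears with exponent 6: the algebraic multiplicity is 6.

rank(A - 2I) = 2, so the eigenspace has dimension 6 - 2 = 4: the geometric multiplicity is 4.

Since 4 < 6, A is not diagonalizable.

algebraic multiplicity 6, geometric multiplicity 4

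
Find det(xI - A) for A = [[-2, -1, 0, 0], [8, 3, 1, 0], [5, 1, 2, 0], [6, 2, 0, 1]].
xI - A = [[x + 2, 1, 0, 0], [-8, x - 3, -1, 0], [-5, -1, x - 2, 0], [-6, -2, 0, x - 1]].

Expanding det(xI - A) along the first row:
det(xI - A) = + (x + 2)·det([[x - 3, -1, 0], [-1, x - 2, 0], [-2, 0, x - 1]]) - (1)·det([[-8, -1, 0], [-5, x - 2, 0], [-6, 0, x - 1]]) + (0)·det([[-8, x - 3, 0], [-5, -1, 0], [-6, -2, x - 1]]) - (0)·det([[-8, x - 3, -1], [-5, -1, x - 2], [-6, -2, 0]]).

Evaluating gives χ_A(x) = x^4 - 4x^3 + 6x^2 - 4x + 1 = (x - 1)^4.

χ_A(x) = (x - 1)^4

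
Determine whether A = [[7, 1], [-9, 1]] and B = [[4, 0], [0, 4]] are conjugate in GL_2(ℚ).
Both have characteristic polynomial (x - 4)^2, but the minimal polynomial of A is (x - 4)^2 while the minimal polynomial of B is x - 4. The minimal polynomial is a similarity invariant, so A and B are not similar.

No.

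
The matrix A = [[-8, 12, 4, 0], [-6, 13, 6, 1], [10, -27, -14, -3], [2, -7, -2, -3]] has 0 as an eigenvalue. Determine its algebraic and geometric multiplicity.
The characteristic polynomial is x(x + 4)^3, so the factor x appears with exponent 1: the algebraic multiplicity is 1.

rank(A) = 3, so the eigenspace has dimension 4 - 3 = 1: the geometric multiplicity is 1.

algebraic multiplicity 1, geometric multiplicity 1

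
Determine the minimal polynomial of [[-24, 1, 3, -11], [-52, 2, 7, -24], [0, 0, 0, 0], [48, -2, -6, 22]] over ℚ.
m_A(x) = x^3

The characteristic polynomial factors as x^4. The minimal polynomial is ∏(x - λ)^{k_λ} where k_λ is the size of the largest Jordan block at λ.

For λ = 0: rank(A) = 2, and the largest Jordan block has size 3 (the smallest k with rank(A^k) = rank(A^(k+1))).

So m_A(x) = x^3.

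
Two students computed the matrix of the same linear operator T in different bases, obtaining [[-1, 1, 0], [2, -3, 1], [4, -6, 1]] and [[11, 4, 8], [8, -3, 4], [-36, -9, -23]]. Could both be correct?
No.

trace(A) = -3 but trace(B) = -15. The trace is a similarity invariant, so A and B are not similar.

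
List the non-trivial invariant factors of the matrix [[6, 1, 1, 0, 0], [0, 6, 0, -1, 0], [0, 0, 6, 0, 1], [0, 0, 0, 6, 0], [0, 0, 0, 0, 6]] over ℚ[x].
(x - 6)^2, (x - 6)^3

The Jordan structure of A has elementary divisors (x - 6)^3, (x - 6)^2. Arranging the block sizes at each eigenvalue in decreasing order and taking row products gives the invariant factors.

Invariant factors (smallest first, each dividing the next): (x - 6)^2, (x - 6)^3.

Check: the last factor (x - 6)^3 is the minimal polynomial, and the product (x - 6)^5 is the characteristic polynomial.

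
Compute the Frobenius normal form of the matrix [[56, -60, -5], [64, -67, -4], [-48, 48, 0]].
The invariant factors of A (the non-unit diagonal entries of the Smith normal form of xI - A over ℚ[x]) are (x + 3)(x + 4)^2, each dividing the next. The characteristic polynomial is their product, (x + 3)(x + 4)^2.

The rational canonical form is the block-diagonal matrix of companion matrices C(f_i):
R = [[0, 0, -48], [1, 0, -40], [0, 1, -11]].

R = [[0, 0, -48], [1, 0, -40], [0, 1, -11]]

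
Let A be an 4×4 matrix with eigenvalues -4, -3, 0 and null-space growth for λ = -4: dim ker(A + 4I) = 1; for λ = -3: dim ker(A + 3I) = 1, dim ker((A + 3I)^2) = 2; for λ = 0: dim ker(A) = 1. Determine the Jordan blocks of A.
Jordan blocks: (-4, 1), (-3, 2), (0, 1)

λ = -4: successive nullity increments [1] count blocks of size ≥ k; block sizes are [1].
λ = -3: successive nullity increments [1, 1] count blocks of size ≥ k; block sizes are [2].
λ = 0: successive nullity increments [1] count blocks of size ≥ k; block sizes are [1].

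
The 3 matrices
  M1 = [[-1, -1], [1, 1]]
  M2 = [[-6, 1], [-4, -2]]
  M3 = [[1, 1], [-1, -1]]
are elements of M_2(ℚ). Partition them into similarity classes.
2 classes: {M1, M3}, {M2}

Characteristic polynomials: χ_{M1} = x^2, χ_{M2} = (x + 4)^2, χ_{M3} = x^2.

{M1, M3}: invariant factors x^2.

{M2}: invariant factors (x + 4)^2.

Matrices are similar if and only if their invariant-factor lists agree; the partition into similarity classes is {M1, M3}, {M2}.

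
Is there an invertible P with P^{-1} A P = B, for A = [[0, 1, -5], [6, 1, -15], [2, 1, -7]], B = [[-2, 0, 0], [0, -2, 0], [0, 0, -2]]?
Both have characteristic polynomial (x + 2)^3, but the minimal polynomial of A is (x + 2)^2 while the minimal polynomial of B is x + 2. The minimal polynomial is a similarity invariant, so A and B are not similar.

No.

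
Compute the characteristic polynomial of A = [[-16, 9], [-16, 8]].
xI - A = [[x + 16, -9], [16, x - 8]].

Expanding det(xI - A) along the first row:
det(xI - A) = + (x + 16)·det([[x - 8]]) - (-9)·det([[16]]).

Evaluating gives χ_A(x) = x^2 + 8x + 16 = (x + 4)^2.

χ_A(x) = (x + 4)^2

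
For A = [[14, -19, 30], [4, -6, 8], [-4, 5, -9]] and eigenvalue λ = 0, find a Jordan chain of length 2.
v_1 = [[-3, -1, 1]]^T, v_2 = [[7, 2, -2]]^T

We seek v_1 ∈ ker(A^2) \ ker(A), then set v_{i+1} = A v_i.

One such chain is v_1 = [[-3, -1, 1]]^T, v_2 = [[7, 2, -2]]^T. Check: A v_2 = [[0, 0, 0]]^T = 0.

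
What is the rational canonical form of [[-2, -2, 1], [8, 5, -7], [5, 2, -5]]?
R = [[0, 0, 3], [1, 0, 0], [0, 1, -2]]

The invariant factors of A (the non-unit diagonal entries of the Smith normal form of xI - A over ℚ[x]) are (x - 1)(x^2 + 3x + 3), each dividing the next. The characteristic polynomial is their product, (x - 1)(x^2 + 3x + 3).

The rational canonical form is the block-diagonal matrix of companion matrices C(f_i):
R = [[0, 0, 3], [1, 0, 0], [0, 1, -2]].

Note the characteristic polynomial does not split into linear factors over ℚ, so A has no Jordan form over ℚ; the rational canonical form exists over any field.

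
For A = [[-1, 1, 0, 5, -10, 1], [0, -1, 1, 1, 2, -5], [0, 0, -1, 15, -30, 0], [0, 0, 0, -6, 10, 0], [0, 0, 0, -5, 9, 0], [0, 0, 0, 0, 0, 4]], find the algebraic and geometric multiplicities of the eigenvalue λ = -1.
algebraic multiplicity 4, geometric multiplicity 2

The characteristic polynomial is (x - 4)^2(x + 1)^4, so the factor x + 1 appears with exponent 4: the algebraic multiplicity is 4.

rank(A + I) = 4, so the eigenspace has dimension 6 - 4 = 2: the geometric multiplicity is 2.

Since 2 < 4, A is not diagonalizable.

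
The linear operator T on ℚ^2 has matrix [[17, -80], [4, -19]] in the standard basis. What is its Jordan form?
The characteristic polynomial is det(xI - A) = (x - 1)(x + 3), so the eigenvalues are -3 (algebraic multiplicity 1), 1 (algebraic multiplicity 1).

For λ = -3: algebraic multiplicity 1 gives one 1×1 block.

For λ = 1: algebraic multiplicity 1 gives one 1×1 block.

Assembling the blocks gives the Jordan form J above.

J = [[-3, 0], [0, 1]]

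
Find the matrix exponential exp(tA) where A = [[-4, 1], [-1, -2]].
A has Jordan form J = [[-3, 1], [0, -3]] with A = PJP^{-1}, so e^{tA} = P e^{tJ} P^{-1}.

For a Jordan block J_k(λ), e^{tJ_k(λ)} = e^{λt} · (I + tN + t^2 N^2/2! + ... + t^{k-1} N^{k-1}/(k-1)!) where N is the nilpotent superdiagonal part.

Assembling the blocks and conjugating back gives the entries of e^{tA} as shown above.

e^{tA} = [[(1 - t)*e^{-3*t}, t*e^{-3*t}], [-t*e^{-3*t}, (t + 1)*e^{-3*t}]]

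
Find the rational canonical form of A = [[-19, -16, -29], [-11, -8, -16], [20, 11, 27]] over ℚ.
R = [[0, 0, -3], [1, 0, -3], [0, 1, 0]]

The invariant factors of A (the non-unit diagonal entries of the Smith normal form of xI - A over ℚ[x]) are x^3 + 3x + 3, each dividing the next. The characteristic polynomial is their product, x^3 + 3x + 3.

The rational canonical form is the block-diagonal matrix of companion matrices C(f_i):
R = [[0, 0, -3], [1, 0, -3], [0, 1, 0]].

Note the characteristic polynomial does not split into linear factors over ℚ, so A has no Jordan form over ℚ; the rational canonical form exists over any field.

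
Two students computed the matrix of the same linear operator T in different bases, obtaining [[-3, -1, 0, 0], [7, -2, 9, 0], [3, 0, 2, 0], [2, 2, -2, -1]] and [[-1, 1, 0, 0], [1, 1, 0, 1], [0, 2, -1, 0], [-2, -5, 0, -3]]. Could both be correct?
Yes.

Two matrices over a field are similar if and only if they have the same invariant factors.

Both A and B have characteristic polynomial (x + 1)^4 and minimal polynomial (x + 1)^3. Computing further, both have invariant factors x + 1, (x + 1)^3. Hence A and B are similar.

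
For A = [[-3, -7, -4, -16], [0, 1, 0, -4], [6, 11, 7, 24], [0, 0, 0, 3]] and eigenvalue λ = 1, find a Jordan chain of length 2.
v_1 = [[0, 1, -2, 0]]^T, v_2 = [[1, 0, -1, 0]]^T

We seek v_1 ∈ ker((A - I)^2) \ ker(A - I), then set v_{i+1} = (A - I) v_i.

One such chain is v_1 = [[0, 1, -2, 0]]^T, v_2 = [[1, 0, -1, 0]]^T. Check: (A - I) v_2 = [[0, 0, 0, 0]]^T = 0.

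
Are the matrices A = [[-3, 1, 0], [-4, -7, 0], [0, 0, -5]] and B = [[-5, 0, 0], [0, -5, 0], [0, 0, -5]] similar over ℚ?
No.

Both have characteristic polynomial (x + 5)^3, but the minimal polynomial of A is (x + 5)^2 while the minimal polynomial of B is x + 5. The minimal polynomial is a similarity invariant, so A and B are not similar.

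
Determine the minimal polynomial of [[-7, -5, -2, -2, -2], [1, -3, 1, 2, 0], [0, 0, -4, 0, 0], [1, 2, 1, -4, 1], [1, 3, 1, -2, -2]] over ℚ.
m_A(x) = (x + 4)^3

The characteristic polynomial factors as (x + 4)^5. The minimal polynomial is ∏(x - λ)^{k_λ} where k_λ is the size of the largest Jordan block at λ.

For λ = -4: rank(A + 4I) = 3, and the largest Jordan block has size 3 (the smallest k with rank((A + 4I)^k) = rank((A + 4I)^(k+1))).

So m_A(x) = (x + 4)^3.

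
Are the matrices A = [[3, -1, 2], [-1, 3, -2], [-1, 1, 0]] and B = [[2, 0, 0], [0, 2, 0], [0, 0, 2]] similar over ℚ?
No.

Both have characteristic polynomial (x - 2)^3, but the minimal polynomial of A is (x - 2)^2 while the minimal polynomial of B is x - 2. The minimal polynomial is a similarity invariant, so A and B are not similar.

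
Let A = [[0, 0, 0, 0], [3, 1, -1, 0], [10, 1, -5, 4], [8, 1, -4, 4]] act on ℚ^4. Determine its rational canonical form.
The invariant factors of A (the non-unit diagonal entries of the Smith normal form of xI - A over ℚ[x]) are x(x^3 - 4x + 4), each dividing the next. The characteristic polynomial is their product, x(x^3 - 4x + 4).

The rational canonical form is the block-diagonal matrix of companion matrices C(f_i):
R = [[0, 0, 0, 0], [1, 0, 0, -4], [0, 1, 0, 4], [0, 0, 1, 0]].

Note the characteristic polynomial does not split into linear factors over ℚ, so A has no Jordan form over ℚ; the rational canonical form exists over any field.

R = [[0, 0, 0, 0], [1, 0, 0, -4], [0, 1, 0, 4], [0, 0, 1, 0]]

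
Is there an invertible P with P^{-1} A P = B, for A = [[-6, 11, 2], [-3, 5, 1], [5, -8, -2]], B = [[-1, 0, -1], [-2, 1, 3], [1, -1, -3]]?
Two matrices over a field are similar if and only if they have the same invariant factors.

Both A and B have characteristic polynomial (x + 1)^3 and minimal polynomial (x + 1)^3. Computing further, both have invariant factors (x + 1)^3. Hence A and B are similar.

Yes.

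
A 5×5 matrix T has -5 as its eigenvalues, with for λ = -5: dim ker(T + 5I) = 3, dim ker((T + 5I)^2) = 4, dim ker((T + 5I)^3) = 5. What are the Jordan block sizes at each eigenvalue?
λ = -5: successive nullity increments [3, 1, 1] count blocks of size ≥ k; block sizes are [3, 1, 1].

Jordan blocks: (-5, 3), (-5, 1), (-5, 1)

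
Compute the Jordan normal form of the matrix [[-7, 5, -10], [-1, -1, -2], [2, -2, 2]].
The characteristic polynomial is det(xI - A) = (x + 2)^3, so the eigenvalues are -2 (algebraic multiplicity 3).

For λ = -2: rank(A + 2I) = 1, rank((A + 2I)^2) = 0. The eigenspace has dimension 3 - 1 = 2, so there are 2 Jordan blocks; the rank sequence gives block sizes [2, 1].

Assembling the blocks gives the Jordan form J above.

J = [[-2, 1, 0], [0, -2, 0], [0, 0, -2]]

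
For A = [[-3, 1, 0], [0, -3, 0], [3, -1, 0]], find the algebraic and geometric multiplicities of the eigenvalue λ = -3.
The characteristic polynomial is x(x + 3)^2, so the factor x + 3 appears with exponent 2: the algebraic multiplicity is 2.

rank(A + 3I) = 2, so the eigenspace has dimension 3 - 2 = 1: the geometric multiplicity is 1.

Since 1 < 2, A is not diagonalizable.

algebraic multiplicity 2, geometric multiplicity 1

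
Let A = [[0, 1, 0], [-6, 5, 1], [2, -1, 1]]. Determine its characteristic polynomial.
χ_A(x) = (x - 2)^3

xI - A = [[x, -1, 0], [6, x - 5, -1], [-2, 1, x - 1]].

Expanding det(xI - A) along the first row:
det(xI - A) = + (x)·det([[x - 5, -1], [1, x - 1]]) - (-1)·det([[6, -1], [-2, x - 1]]) + (0)·det([[6, x - 5], [-2, 1]]).

Evaluating gives χ_A(x) = x^3 - 6x^2 + 12x - 8 = (x - 2)^3.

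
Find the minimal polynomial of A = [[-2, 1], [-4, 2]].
The characteristic polynomial factors as x^2. The minimal polynomial is ∏(x - λ)^{k_λ} where k_λ is the size of the largest Jordan block at λ.

For λ = 0: rank(A) = 1, and the largest Jordan block has size 2 (the smallest k with rank(A^k) = rank(A^(k+1))).

So m_A(x) = x^2.

m_A(x) = x^2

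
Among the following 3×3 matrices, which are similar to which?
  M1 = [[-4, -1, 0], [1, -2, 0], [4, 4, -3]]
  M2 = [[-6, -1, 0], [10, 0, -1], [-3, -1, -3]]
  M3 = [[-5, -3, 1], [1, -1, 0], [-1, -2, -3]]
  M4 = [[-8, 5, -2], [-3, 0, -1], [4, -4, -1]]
2 classes: {M1}, {M2, M3, M4}

Characteristic polynomials: χ_{M1} = (x + 3)^3, χ_{M2} = (x + 3)^3, χ_{M3} = (x + 3)^3, χ_{M4} = (x + 3)^3.

{M1}: invariant factors x + 3, (x + 3)^2.

{M2, M3, M4}: invariant factors (x + 3)^3.

Matrices are similar if and only if their invariant-factor lists agree; the partition into similarity classes is {M1}, {M2, M3, M4}.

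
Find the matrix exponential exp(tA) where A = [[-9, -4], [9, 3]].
A has Jordan form J = [[-3, 1], [0, -3]] with A = PJP^{-1}, so e^{tA} = P e^{tJ} P^{-1}.

For a Jordan block J_k(λ), e^{tJ_k(λ)} = e^{λt} · (I + tN + t^2 N^2/2! + ... + t^{k-1} N^{k-1}/(k-1)!) where N is the nilpotent superdiagonal part.

Assembling the blocks and conjugating back gives the entries of e^{tA} as shown above.

e^{tA} = [[(1 - 6*t)*e^{-3*t}, -4*t*e^{-3*t}], [9*t*e^{-3*t}, (6*t + 1)*e^{-3*t}]]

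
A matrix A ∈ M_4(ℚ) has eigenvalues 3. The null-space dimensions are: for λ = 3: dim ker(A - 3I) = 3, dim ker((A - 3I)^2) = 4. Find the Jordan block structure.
λ = 3: successive nullity increments [3, 1] count blocks of size ≥ k; block sizes are [2, 1, 1].

Jordan blocks: (3, 2), (3, 1), (3, 1)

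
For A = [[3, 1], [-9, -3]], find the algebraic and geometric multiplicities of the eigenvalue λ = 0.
algebraic multiplicity 2, geometric multiplicity 1

The characteristic polynomial is x^2, so the factor x appears with exponent 2: the algebraic multiplicity is 2.

rank(A) = 1, so the eigenspace has dimension 2 - 1 = 1: the geometric multiplicity is 1.

Since 1 < 2, A is not diagonalizable.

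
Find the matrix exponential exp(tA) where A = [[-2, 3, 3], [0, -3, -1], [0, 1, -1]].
A has Jordan form J = [[-2, 1, 0], [0, -2, 0], [0, 0, -2]] with A = PJP^{-1}, so e^{tA} = P e^{tJ} P^{-1}.

For a Jordan block J_k(λ), e^{tJ_k(λ)} = e^{λt} · (I + tN + t^2 N^2/2! + ... + t^{k-1} N^{k-1}/(k-1)!) where N is the nilpotent superdiagonal part.

Assembling the blocks and conjugating back gives the entries of e^{tA} as shown above.

e^{tA} = [[e^{-2*t}, 3*t*e^{-2*t}, 3*t*e^{-2*t}], [0, (1 - t)*e^{-2*t}, -t*e^{-2*t}], [0, t*e^{-2*t}, (t + 1)*e^{-2*t}]]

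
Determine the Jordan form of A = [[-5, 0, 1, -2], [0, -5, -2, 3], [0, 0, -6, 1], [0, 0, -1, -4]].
The characteristic polynomial is det(xI - A) = (x + 5)^4, so the eigenvalues are -5 (algebraic multiplicity 4).

For λ = -5: rank(A + 5I) = 2, rank((A + 5I)^2) = 1, rank((A + 5I)^3) = 0. The eigenspace has dimension 4 - 2 = 2, so there are 2 Jordan blocks; the rank sequence gives block sizes [3, 1].

Assembling the blocks gives the Jordan form J above.

J = [[-5, 1, 0, 0], [0, -5, 1, 0], [0, 0, -5, 0], [0, 0, 0, -5]]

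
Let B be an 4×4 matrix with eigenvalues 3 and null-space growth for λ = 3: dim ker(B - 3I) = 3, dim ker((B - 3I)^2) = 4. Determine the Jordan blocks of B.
Jordan blocks: (3, 2), (3, 1), (3, 1)

λ = 3: successive nullity increments [3, 1] count blocks of size ≥ k; block sizes are [2, 1, 1].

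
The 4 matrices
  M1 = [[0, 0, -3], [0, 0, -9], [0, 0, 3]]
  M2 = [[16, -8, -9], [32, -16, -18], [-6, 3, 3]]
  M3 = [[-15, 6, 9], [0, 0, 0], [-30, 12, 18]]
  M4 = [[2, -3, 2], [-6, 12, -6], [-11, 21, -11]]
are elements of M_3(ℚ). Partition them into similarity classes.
Characteristic polynomials: χ_{M1} = x^2(x - 3), χ_{M2} = x^2(x - 3), χ_{M3} = x^2(x - 3), χ_{M4} = x^2(x - 3).

{M1, M3}: invariant factors x, x(x - 3).

{M2, M4}: invariant factors x^2(x - 3).

Matrices are similar if and only if their invariant-factor lists agree; the partition into similarity classes is {M1, M3}, {M2, M4}.

2 classes: {M1, M3}, {M2, M4}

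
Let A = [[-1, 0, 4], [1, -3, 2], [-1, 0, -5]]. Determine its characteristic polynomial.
χ_A(x) = (x + 3)^3

xI - A = [[x + 1, 0, -4], [-1, x + 3, -2], [1, 0, x + 5]].

Expanding det(xI - A) along the first row:
det(xI - A) = + (x + 1)·det([[x + 3, -2], [0, x + 5]]) - (0)·det([[-1, -2], [1, x + 5]]) + (-4)·det([[-1, x + 3], [1, 0]]).

Evaluating gives χ_A(x) = x^3 + 9x^2 + 27x + 27 = (x + 3)^3.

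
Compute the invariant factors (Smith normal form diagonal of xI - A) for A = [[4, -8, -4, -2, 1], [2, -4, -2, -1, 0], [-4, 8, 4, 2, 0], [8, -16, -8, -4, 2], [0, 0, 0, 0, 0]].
The Jordan structure of A has elementary divisors x^2, x^2, x. Arranging the block sizes at each eigenvalue in decreasing order and taking row products gives the invariant factors.

Invariant factors (smallest first, each dividing the next): x, x^2, x^2.

Check: the last factor x^2 is the minimal polynomial, and the product x^5 is the characteristic polynomial.

x, x^2, x^2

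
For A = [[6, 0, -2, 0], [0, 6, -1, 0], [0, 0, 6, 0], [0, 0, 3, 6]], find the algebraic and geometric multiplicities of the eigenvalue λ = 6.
algebraic multiplicity 4, geometric multiplicity 3

The characteristic polynomial is (x - 6)^4, so the factor x - 6 appears with exponent 4: the algebraic multiplicity is 4.

rank(A - 6I) = 1, so the eigenspace has dimension 4 - 1 = 3: the geometric multiplicity is 3.

Since 3 < 4, A is not diagonalizable.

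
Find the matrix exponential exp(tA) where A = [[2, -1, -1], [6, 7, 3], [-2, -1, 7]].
e^{tA} = [[(2*t*e^{2*t} - 2*e^{2*t} + 3)*e^{4*t}, t*e^{6*t} - e^{6*t} + e^{4*t}, -t*e^{6*t}], [6*(-t*e^{2*t} + e^{2*t} - 1)*e^{4*t}, (-3*t*e^{2*t} + 3*e^{2*t} - 2)*e^{4*t}, 3*t*e^{6*t}], [-2*t*e^{6*t}, -t*e^{6*t}, (t + 1)*e^{6*t}]]

A has Jordan form J = [[4, 0, 0], [0, 6, 1], [0, 0, 6]] with A = PJP^{-1}, so e^{tA} = P e^{tJ} P^{-1}.

For a Jordan block J_k(λ), e^{tJ_k(λ)} = e^{λt} · (I + tN + t^2 N^2/2! + ... + t^{k-1} N^{k-1}/(k-1)!) where N is the nilpotent superdiagonal part.

Assembling the blocks and conjugating back gives the entries of e^{tA} as shown above.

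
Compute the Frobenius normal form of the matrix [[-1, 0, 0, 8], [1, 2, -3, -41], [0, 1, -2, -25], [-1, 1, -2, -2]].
The invariant factors of A (the non-unit diagonal entries of the Smith normal form of xI - A over ℚ[x]) are (x + 3)(x^3 + 5), each dividing the next. The characteristic polynomial is their product, (x + 3)(x^3 + 5).

The rational canonical form is the block-diagonal matrix of companion matrices C(f_i):
R = [[0, 0, 0, -15], [1, 0, 0, -5], [0, 1, 0, 0], [0, 0, 1, -3]].

Note the characteristic polynomial does not split into linear factors over ℚ, so A has no Jordan form over ℚ; the rational canonical form exists over any field.

R = [[0, 0, 0, -15], [1, 0, 0, -5], [0, 1, 0, 0], [0, 0, 1, -3]]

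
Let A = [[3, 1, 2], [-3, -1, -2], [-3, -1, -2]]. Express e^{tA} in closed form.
A has Jordan form J = [[0, 1, 0], [0, 0, 0], [0, 0, 0]] with A = PJP^{-1}, so e^{tA} = P e^{tJ} P^{-1}.

For a Jordan block J_k(λ), e^{tJ_k(λ)} = e^{λt} · (I + tN + t^2 N^2/2! + ... + t^{k-1} N^{k-1}/(k-1)!) where N is the nilpotent superdiagonal part.

Assembling the blocks and conjugating back gives the entries of e^{tA} as shown above.

e^{tA} = [[3*t + 1, t, 2*t], [-3*t, 1 - t, -2*t], [-3*t, -t, 1 - 2*t]]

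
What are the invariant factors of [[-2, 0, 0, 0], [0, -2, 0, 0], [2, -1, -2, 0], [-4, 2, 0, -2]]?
x + 2, x + 2, (x + 2)^2

The Jordan structure of A has elementary divisors (x + 2)^2, (x + 2), (x + 2). Arranging the block sizes at each eigenvalue in decreasing order and taking row products gives the invariant factors.

Invariant factors (smallest first, each dividing the next): x + 2, x + 2, (x + 2)^2.

Check: the last factor (x + 2)^2 is the minimal polynomial, and the product (x + 2)^4 is the characteristic polynomial.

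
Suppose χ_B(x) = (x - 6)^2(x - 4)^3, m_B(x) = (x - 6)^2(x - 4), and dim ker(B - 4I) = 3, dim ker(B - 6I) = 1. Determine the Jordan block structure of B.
Jordan blocks: (4, 1), (4, 1), (4, 1), (6, 2)

λ = 4: algebraic multiplicity 3 (exponent in χ_B), largest block size 1 (exponent in m_B), 3 blocks (geometric multiplicity). These force block sizes [1, 1, 1].
λ = 6: algebraic multiplicity 2 (exponent in χ_B), largest block size 2 (exponent in m_B), 1 block (geometric multiplicity). This forces block sizes [2].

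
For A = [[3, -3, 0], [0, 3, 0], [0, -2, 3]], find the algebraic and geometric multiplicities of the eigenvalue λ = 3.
algebraic multiplicity 3, geometric multiplicity 2

The characteristic polynomial is (x - 3)^3, so the factor x - 3 appears with exponent 3: the algebraic multiplicity is 3.

rank(A - 3I) = 1, so the eigenspace has dimension 3 - 1 = 2: the geometric multiplicity is 2.

Since 2 < 3, A is not diagonalizable.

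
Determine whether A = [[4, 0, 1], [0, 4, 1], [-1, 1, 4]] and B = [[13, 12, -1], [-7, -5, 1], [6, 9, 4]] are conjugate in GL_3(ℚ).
Yes.

Two matrices over a field are similar if and only if they have the same invariant factors.

Both A and B have characteristic polynomial (x - 4)^3 and minimal polynomial (x - 4)^3. Computing further, both have invariant factors (x - 4)^3. Hence A and B are similar.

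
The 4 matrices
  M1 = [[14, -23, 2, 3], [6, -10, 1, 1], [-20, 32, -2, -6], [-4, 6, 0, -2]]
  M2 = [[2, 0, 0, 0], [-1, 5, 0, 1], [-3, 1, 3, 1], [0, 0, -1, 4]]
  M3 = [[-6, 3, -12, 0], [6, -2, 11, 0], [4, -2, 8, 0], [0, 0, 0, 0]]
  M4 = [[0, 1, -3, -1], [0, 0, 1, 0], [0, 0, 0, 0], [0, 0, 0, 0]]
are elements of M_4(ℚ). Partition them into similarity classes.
Characteristic polynomials: χ_{M1} = x^4, χ_{M2} = (x - 4)^3(x - 2), χ_{M3} = x^4, χ_{M4} = x^4.

{M1, M3, M4}: invariant factors x, x^3.

{M2}: invariant factors (x - 4)^3(x - 2).

Matrices are similar if and only if their invariant-factor lists agree; the partition into similarity classes is {M1, M3, M4}, {M2}.

2 classes: {M1, M3, M4}, {M2}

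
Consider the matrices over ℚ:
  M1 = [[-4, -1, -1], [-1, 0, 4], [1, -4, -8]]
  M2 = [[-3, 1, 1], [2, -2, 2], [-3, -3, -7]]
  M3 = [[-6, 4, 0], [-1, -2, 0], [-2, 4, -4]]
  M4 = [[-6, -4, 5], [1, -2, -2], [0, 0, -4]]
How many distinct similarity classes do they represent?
2 classes: {M1, M4}, {M2, M3}

Characteristic polynomials: χ_{M1} = (x + 4)^3, χ_{M2} = (x + 4)^3, χ_{M3} = (x + 4)^3, χ_{M4} = (x + 4)^3.

{M1, M4}: invariant factors (x + 4)^3.

{M2, M3}: invariant factors x + 4, (x + 4)^2.

Matrices are similar if and only if their invariant-factor lists agree; the partition into similarity classes is {M1, M4}, {M2, M3}.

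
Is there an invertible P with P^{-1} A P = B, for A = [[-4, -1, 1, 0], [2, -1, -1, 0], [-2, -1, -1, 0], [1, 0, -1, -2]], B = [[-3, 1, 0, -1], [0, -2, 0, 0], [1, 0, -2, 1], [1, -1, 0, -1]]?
Yes.

Two matrices over a field are similar if and only if they have the same invariant factors.

Both A and B have characteristic polynomial (x + 2)^4 and minimal polynomial (x + 2)^2. Computing further, both have invariant factors (x + 2)^2, (x + 2)^2. Hence A and B are similar.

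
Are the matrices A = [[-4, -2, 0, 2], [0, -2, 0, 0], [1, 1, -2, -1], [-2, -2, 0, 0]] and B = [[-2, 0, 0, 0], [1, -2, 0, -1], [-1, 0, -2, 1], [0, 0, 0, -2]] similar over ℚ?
Two matrices over a field are similar if and only if they have the same invariant factors.

Both A and B have characteristic polynomial (x + 2)^4 and minimal polynomial (x + 2)^2. Computing further, both have invariant factors x + 2, x + 2, (x + 2)^2. Hence A and B are similar.

Yes.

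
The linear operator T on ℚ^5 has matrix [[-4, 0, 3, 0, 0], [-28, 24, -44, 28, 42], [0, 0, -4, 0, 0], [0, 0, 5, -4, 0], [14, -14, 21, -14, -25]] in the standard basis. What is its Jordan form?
The characteristic polynomial is det(xI - A) = (x - 3)(x + 4)^4, so the eigenvalues are -4 (algebraic multiplicity 4), 3 (algebraic multiplicity 1).

For λ = -4: rank(A + 4I) = 2, rank((A + 4I)^2) = 1. The eigenspace has dimension 5 - 2 = 3, so there are 3 Jordan blocks; the rank sequence gives block sizes [2, 1, 1].

For λ = 3: algebraic multiplicity 1 gives one 1×1 block.

Assembling the blocks gives the Jordan form J above.

J = [[-4, 1, 0, 0, 0], [0, -4, 0, 0, 0], [0, 0, -4, 0, 0], [0, 0, 0, -4, 0], [0, 0, 0, 0, 3]]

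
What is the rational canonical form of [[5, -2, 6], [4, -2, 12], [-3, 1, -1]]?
R = [[0, 0, 2], [1, 0, -1], [0, 1, 2]]

The invariant factors of A (the non-unit diagonal entries of the Smith normal form of xI - A over ℚ[x]) are (x - 2)(x^2 + 1), each dividing the next. The characteristic polynomial is their product, (x - 2)(x^2 + 1).

The rational canonical form is the block-diagonal matrix of companion matrices C(f_i):
R = [[0, 0, 2], [1, 0, -1], [0, 1, 2]].

Note the characteristic polynomial does not split into linear factors over ℚ, so A has no Jordan form over ℚ; the rational canonical form exists over any field.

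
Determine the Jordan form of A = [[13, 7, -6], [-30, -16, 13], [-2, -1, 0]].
The characteristic polynomial is det(xI - A) = (x + 1)^3, so the eigenvalues are -1 (algebraic multiplicity 3).

For λ = -1: rank(A + I) = 2, rank((A + I)^2) = 1, rank((A + I)^3) = 0. The eigenspace has dimension 3 - 2 = 1, so there is 1 Jordan block; the rank sequence gives block sizes [3].

Assembling the blocks gives the Jordan form J above.

J = [[-1, 1, 0], [0, -1, 1], [0, 0, -1]]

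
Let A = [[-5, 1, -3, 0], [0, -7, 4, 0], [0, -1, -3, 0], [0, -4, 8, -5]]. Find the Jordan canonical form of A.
J = [[-5, 1, 0, 0], [0, -5, 1, 0], [0, 0, -5, 0], [0, 0, 0, -5]]

The characteristic polynomial is det(xI - A) = (x + 5)^4, so the eigenvalues are -5 (algebraic multiplicity 4).

For λ = -5: rank(A + 5I) = 2, rank((A + 5I)^2) = 1, rank((A + 5I)^3) = 0. The eigenspace has dimension 4 - 2 = 2, so there are 2 Jordan blocks; the rank sequence gives block sizes [3, 1].

Assembling the blocks gives the Jordan form J above.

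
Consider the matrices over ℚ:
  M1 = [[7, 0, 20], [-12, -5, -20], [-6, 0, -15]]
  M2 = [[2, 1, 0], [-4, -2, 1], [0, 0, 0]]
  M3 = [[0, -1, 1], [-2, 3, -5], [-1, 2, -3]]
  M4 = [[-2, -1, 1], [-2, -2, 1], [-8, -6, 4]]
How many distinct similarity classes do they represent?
2 classes: {M1}, {M2, M3, M4}

Characteristic polynomials: χ_{M1} = (x + 3)(x + 5)^2, χ_{M2} = x^3, χ_{M3} = x^3, χ_{M4} = x^3.

{M1}: invariant factors x + 5, (x + 3)(x + 5).

{M2, M3, M4}: invariant factors x^3.

Matrices are similar if and only if their invariant-factor lists agree; the partition into similarity classes is {M1}, {M2, M3, M4}.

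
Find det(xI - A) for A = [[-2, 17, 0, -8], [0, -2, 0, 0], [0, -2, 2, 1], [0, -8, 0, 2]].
xI - A = [[x + 2, -17, 0, 8], [0, x + 2, 0, 0], [0, 2, x - 2, -1], [0, 8, 0, x - 2]].

Expanding det(xI - A) along the first row:
det(xI - A) = + (x + 2)·det([[x + 2, 0, 0], [2, x - 2, -1], [8, 0, x - 2]]) - (-17)·det([[0, 0, 0], [0, x - 2, -1], [0, 0, x - 2]]) + (0)·det([[0, x + 2, 0], [0, 2, -1], [0, 8, x - 2]]) - (8)·det([[0, x + 2, 0], [0, 2, x - 2], [0, 8, 0]]).

Evaluating gives χ_A(x) = x^4 - 8x^2 + 16 = (x - 2)^2(x + 2)^2.

χ_A(x) = (x - 2)^2(x + 2)^2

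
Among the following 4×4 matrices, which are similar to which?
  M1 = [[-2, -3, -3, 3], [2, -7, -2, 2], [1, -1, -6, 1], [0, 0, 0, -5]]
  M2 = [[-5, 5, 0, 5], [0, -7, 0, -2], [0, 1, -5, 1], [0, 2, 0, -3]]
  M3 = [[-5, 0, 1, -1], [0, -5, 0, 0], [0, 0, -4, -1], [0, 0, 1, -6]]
Characteristic polynomials: χ_{M1} = (x + 5)^4, χ_{M2} = (x + 5)^4, χ_{M3} = (x + 5)^4.

{M1, M2, M3}: invariant factors x + 5, x + 5, (x + 5)^2.

Matrices are similar if and only if their invariant-factor lists agree; the partition into similarity classes is {M1, M2, M3}.

1 class: {M1, M2, M3}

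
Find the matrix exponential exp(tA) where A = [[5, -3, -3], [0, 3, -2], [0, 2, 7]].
A has Jordan form J = [[5, 1, 0], [0, 5, 0], [0, 0, 5]] with A = PJP^{-1}, so e^{tA} = P e^{tJ} P^{-1}.

For a Jordan block J_k(λ), e^{tJ_k(λ)} = e^{λt} · (I + tN + t^2 N^2/2! + ... + t^{k-1} N^{k-1}/(k-1)!) where N is the nilpotent superdiagonal part.

Assembling the blocks and conjugating back gives the entries of e^{tA} as shown above.

e^{tA} = [[e^{5*t}, -3*t*e^{5*t}, -3*t*e^{5*t}], [0, (1 - 2*t)*e^{5*t}, -2*t*e^{5*t}], [0, 2*t*e^{5*t}, (2*t + 1)*e^{5*t}]]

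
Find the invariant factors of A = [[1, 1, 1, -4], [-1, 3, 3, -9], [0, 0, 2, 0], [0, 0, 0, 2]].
x - 2, (x - 2)^3

The Jordan structure of A has elementary divisors (x - 2)^3, (x - 2). Arranging the block sizes at each eigenvalue in decreasing order and taking row products gives the invariant factors.

Invariant factors (smallest first, each dividing the next): x - 2, (x - 2)^3.

Check: the last factor (x - 2)^3 is the minimal polynomial, and the product (x - 2)^4 is the characteristic polynomial.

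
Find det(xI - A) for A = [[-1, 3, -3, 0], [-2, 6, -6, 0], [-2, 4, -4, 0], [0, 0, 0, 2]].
χ_A(x) = x(x - 2)^2(x + 1)

xI - A = [[x + 1, -3, 3, 0], [2, x - 6, 6, 0], [2, -4, x + 4, 0], [0, 0, 0, x - 2]].

Expanding det(xI - A) along the first row:
det(xI - A) = + (x + 1)·det([[x - 6, 6, 0], [-4, x + 4, 0], [0, 0, x - 2]]) - (-3)·det([[2, 6, 0], [2, x + 4, 0], [0, 0, x - 2]]) + (3)·det([[2, x - 6, 0], [2, -4, 0], [0, 0, x - 2]]) - (0)·det([[2, x - 6, 6], [2, -4, x + 4], [0, 0, 0]]).

Evaluating gives χ_A(x) = x^4 - 3x^3 + 4x = x(x - 2)^2(x + 1).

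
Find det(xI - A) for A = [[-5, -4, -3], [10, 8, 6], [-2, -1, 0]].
xI - A = [[x + 5, 4, 3], [-10, x - 8, -6], [2, 1, x]].

Expanding det(xI - A) along the first row:
det(xI - A) = + (x + 5)·det([[x - 8, -6], [1, x]]) - (4)·det([[-10, -6], [2, x]]) + (3)·det([[-10, x - 8], [2, 1]]).

Evaluating gives χ_A(x) = x^3 - 3x^2 = x^2(x - 3).

χ_A(x) = x^2(x - 3)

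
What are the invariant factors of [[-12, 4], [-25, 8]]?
(x + 2)^2

The Jordan structure of A has elementary divisors (x + 2)^2. Arranging the block sizes at each eigenvalue in decreasing order and taking row products gives the invariant factors.

Invariant factors (smallest first, each dividing the next): (x + 2)^2.

Check: the last factor (x + 2)^2 is the minimal polynomial, and the product (x + 2)^2 is the characteristic polynomial.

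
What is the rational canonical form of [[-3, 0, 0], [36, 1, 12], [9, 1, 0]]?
The invariant factors of A (the non-unit diagonal entries of the Smith normal form of xI - A over ℚ[x]) are x + 3, (x - 4)(x + 3), each dividing the next. The characteristic polynomial is their product, (x - 4)(x + 3)^2.

The rational canonical form is the block-diagonal matrix of companion matrices C(f_i):
R = [[-3, 0, 0], [0, 0, 12], [0, 1, 1]].

R = [[-3, 0, 0], [0, 0, 12], [0, 1, 1]]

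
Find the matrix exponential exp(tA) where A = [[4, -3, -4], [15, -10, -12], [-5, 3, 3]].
e^{tA} = [[(5*t + 1)*e^{-t}, -3*t*e^{-t}, -4*t*e^{-t}], [15*t*e^{-t}, (1 - 9*t)*e^{-t}, -12*t*e^{-t}], [-5*t*e^{-t}, 3*t*e^{-t}, (4*t + 1)*e^{-t}]]

A has Jordan form J = [[-1, 1, 0], [0, -1, 0], [0, 0, -1]] with A = PJP^{-1}, so e^{tA} = P e^{tJ} P^{-1}.

For a Jordan block J_k(λ), e^{tJ_k(λ)} = e^{λt} · (I + tN + t^2 N^2/2! + ... + t^{k-1} N^{k-1}/(k-1)!) where N is the nilpotent superdiagonal part.

Assembling the blocks and conjugating back gives the entries of e^{tA} as shown above.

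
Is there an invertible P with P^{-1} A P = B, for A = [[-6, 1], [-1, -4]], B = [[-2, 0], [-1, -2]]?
trace(A) = -10 but trace(B) = -4. The trace is a similarity invariant, so A and B are not similar.

No.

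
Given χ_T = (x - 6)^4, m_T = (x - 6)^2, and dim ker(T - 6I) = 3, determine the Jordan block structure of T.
λ = 6: algebraic multiplicity 4 (exponent in χ_T), largest block size 2 (exponent in m_T), 3 blocks (geometric multiplicity). These force block sizes [2, 1, 1].

Jordan blocks: (6, 2), (6, 1), (6, 1)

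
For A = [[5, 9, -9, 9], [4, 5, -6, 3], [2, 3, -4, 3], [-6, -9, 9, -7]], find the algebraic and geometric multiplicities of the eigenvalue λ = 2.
algebraic multiplicity 1, geometric multiplicity 1

The characteristic polynomial is (x - 2)(x + 1)^3, so the factor x - 2 appears with exponent 1: the algebraic multiplicity is 1.

rank(A - 2I) = 3, so the eigenspace has dimension 4 - 3 = 1: the geometric multiplicity is 1.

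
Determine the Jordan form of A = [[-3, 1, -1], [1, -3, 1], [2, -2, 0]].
The characteristic polynomial is det(xI - A) = (x + 2)^3, so the eigenvalues are -2 (algebraic multiplicity 3).

For λ = -2: rank(A + 2I) = 1, rank((A + 2I)^2) = 0. The eigenspace has dimension 3 - 1 = 2, so there are 2 Jordan blocks; the rank sequence gives block sizes [2, 1].

Assembling the blocks gives the Jordan form J above.

J = [[-2, 1, 0], [0, -2, 0], [0, 0, -2]]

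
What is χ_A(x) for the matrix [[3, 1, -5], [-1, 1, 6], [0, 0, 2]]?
χ_A(x) = (x - 2)^3

xI - A = [[x - 3, -1, 5], [1, x - 1, -6], [0, 0, x - 2]].

Expanding det(xI - A) along the first row:
det(xI - A) = + (x - 3)·det([[x - 1, -6], [0, x - 2]]) - (-1)·det([[1, -6], [0, x - 2]]) + (5)·det([[1, x - 1], [0, 0]]).

Evaluating gives χ_A(x) = x^3 - 6x^2 + 12x - 8 = (x - 2)^3.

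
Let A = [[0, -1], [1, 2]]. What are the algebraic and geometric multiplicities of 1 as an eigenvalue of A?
algebraic multiplicity 2, geometric multiplicity 1

The characteristic polynomial is (x - 1)^2, so the factor x - 1 appears with exponent 2: the algebraic multiplicity is 2.

rank(A - I) = 1, so the eigenspace has dimension 2 - 1 = 1: the geometric multiplicity is 1.

Since 1 < 2, A is not diagonalizable.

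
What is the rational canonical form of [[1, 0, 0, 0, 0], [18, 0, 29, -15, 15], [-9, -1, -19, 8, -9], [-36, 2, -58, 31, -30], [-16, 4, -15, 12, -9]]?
R = [[1, 0, 0, 0, 0], [0, 0, 0, 0, 12], [0, 1, 0, 0, -23], [0, 0, 1, 0, 9], [0, 0, 0, 1, 3]]

The invariant factors of A (the non-unit diagonal entries of the Smith normal form of xI - A over ℚ[x]) are x - 1, (x - 4)(x - 1)^2(x + 3), each dividing the next. The characteristic polynomial is their product, (x - 4)(x - 1)^3(x + 3).

The rational canonical form is the block-diagonal matrix of companion matrices C(f_i):
R = [[1, 0, 0, 0, 0], [0, 0, 0, 0, 12], [0, 1, 0, 0, -23], [0, 0, 1, 0, 9], [0, 0, 0, 1, 3]].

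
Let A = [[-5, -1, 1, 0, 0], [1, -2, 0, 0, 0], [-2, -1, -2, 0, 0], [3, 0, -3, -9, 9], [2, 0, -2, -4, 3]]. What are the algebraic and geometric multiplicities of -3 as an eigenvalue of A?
The characteristic polynomial is (x + 3)^5, so the factor x + 3 appears with exponent 5: the algebraic multiplicity is 5.

rank(A + 3I) = 3, so the eigenspace has dimension 5 - 3 = 2: the geometric multiplicity is 2.

Since 2 < 5, A is not diagonalizable.

algebraic multiplicity 5, geometric multiplicity 2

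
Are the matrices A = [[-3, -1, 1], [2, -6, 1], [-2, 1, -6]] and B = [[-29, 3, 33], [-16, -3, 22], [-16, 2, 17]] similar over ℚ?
Two matrices over a field are similar if and only if they have the same invariant factors.

Both A and B have characteristic polynomial (x + 5)^3 and minimal polynomial (x + 5)^2. Computing further, both have invariant factors x + 5, (x + 5)^2. Hence A and B are similar.

Yes.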